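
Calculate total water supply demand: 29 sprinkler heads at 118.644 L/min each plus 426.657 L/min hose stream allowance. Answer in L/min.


Sprinkler demand = 29 * 118.644 = 3440.676 L/min
Total = 3440.676 + 426.657 = 3867.333 L/min

3867.333 L/min


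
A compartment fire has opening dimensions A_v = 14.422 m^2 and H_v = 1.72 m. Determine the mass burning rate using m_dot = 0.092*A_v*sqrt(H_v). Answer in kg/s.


sqrt(H_v) = 1.3115
m_dot = 0.092 * 14.422 * 1.3115 = 1.7401 kg/s

1.7401 kg/s


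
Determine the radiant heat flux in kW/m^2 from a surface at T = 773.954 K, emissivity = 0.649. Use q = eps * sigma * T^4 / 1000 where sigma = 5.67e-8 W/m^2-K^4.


T^4 = 3.5881e+11
q = 0.649 * 5.67e-8 * 3.5881e+11 / 1000 = 13.203 kW/m^2

13.203 kW/m^2


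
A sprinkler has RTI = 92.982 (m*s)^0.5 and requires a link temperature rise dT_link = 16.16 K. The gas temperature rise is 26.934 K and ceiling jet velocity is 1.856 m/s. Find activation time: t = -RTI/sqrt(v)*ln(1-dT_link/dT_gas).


dT_link/dT_gas = 0.59999
ln(1 - 0.59999) = -0.91625
t = -92.982 / sqrt(1.856) * -0.91625 = 62.535 s

62.535 s


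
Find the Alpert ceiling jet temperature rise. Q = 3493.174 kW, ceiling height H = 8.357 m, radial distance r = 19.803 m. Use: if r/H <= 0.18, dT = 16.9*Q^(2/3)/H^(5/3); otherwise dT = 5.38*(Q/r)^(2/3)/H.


r/H = 19.803 / 8.357 = 2.3696
r/H > 0.18, so dT = 5.38*(Q/r)^(2/3)/H
Q/r = 176.40
(Q/r)^(2/3) = 31.453
dT = 5.38 * 31.453 / 8.357 = 20.248 K

20.248 K


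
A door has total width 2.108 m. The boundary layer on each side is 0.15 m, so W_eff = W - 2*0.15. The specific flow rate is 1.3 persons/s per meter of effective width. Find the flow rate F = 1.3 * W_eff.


W_eff = 2.108 - 0.30 = 1.808 m
F = 1.3 * 1.808 = 2.3504 persons/s

2.3504 persons/s


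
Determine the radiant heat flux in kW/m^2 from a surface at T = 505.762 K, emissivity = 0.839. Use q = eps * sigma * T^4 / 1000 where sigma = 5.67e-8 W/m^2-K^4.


T^4 = 6.5431e+10
q = 0.839 * 5.67e-8 * 6.5431e+10 / 1000 = 3.1126 kW/m^2

3.1126 kW/m^2


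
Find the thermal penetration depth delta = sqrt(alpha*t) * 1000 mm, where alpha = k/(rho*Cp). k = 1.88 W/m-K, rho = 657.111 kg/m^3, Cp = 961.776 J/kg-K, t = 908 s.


alpha = 1.88 / (657.111 * 961.776) = 2.9747e-06 m^2/s
alpha * t = 0.0027010
delta = sqrt(0.0027010) * 1000 = 51.972 mm

51.972 mm


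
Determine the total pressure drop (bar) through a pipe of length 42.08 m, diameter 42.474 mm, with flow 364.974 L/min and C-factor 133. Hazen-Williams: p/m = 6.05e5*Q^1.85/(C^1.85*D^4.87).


Q^1.85 = 54977
C^1.85 = 8494.3
D^4.87 = 8.4910e+07
p/m = 0.046116 bar/m
p_total = 0.046116 * 42.08 = 1.9406 bar

1.9406 bar


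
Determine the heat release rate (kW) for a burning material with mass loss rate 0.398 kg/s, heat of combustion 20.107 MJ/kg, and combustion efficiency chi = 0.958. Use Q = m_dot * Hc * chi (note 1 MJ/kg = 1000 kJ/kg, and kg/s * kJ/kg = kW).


Hc = 20.107 MJ/kg = 20.107 * 1000 kJ/kg = 20107 kJ/kg
Q = 0.398 kg/s * 20107 kJ/kg * 0.958 = 7666.5 kW

7666.5 kW


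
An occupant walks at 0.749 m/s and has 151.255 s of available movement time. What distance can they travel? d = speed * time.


d = 0.749 * 151.255 = 113.29 m

113.29 m


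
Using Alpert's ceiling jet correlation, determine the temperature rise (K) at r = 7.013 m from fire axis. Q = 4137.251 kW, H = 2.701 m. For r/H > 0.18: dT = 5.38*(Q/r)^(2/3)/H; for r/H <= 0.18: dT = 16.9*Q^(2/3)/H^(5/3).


r/H = 7.013 / 2.701 = 2.5964
r/H > 0.18, so dT = 5.38*(Q/r)^(2/3)/H
Q/r = 589.94
(Q/r)^(2/3) = 70.340
dT = 5.38 * 70.340 / 2.701 = 140.11 K

140.11 K


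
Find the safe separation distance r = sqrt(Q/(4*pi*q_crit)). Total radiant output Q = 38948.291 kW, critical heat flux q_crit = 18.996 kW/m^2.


4*pi*q_crit = 238.71
Q/(4*pi*q_crit) = 163.16
r = sqrt(163.16) = 12.773 m

12.773 m


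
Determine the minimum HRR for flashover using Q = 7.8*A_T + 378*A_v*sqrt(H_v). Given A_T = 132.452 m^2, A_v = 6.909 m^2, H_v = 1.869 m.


7.8*A_T = 1033.1
sqrt(H_v) = 1.3671
378*A_v*sqrt(H_v) = 3570.4
Q = 1033.1 + 3570.4 = 4603.5 kW

4603.5 kW


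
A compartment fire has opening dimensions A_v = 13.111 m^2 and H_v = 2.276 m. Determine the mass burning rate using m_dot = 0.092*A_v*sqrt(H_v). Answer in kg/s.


sqrt(H_v) = 1.5086
m_dot = 0.092 * 13.111 * 1.5086 = 1.8197 kg/s

1.8197 kg/s


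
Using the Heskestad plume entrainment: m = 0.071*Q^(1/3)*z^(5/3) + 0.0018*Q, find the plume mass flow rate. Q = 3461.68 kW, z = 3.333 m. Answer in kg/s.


Q^(1/3) = 15.127
z^(5/3) = 7.4369
First term = 0.071 * 15.127 * 7.4369 = 7.9875
Second term = 0.0018 * 3461.68 = 6.2310
m = 14.219 kg/s

14.219 kg/s


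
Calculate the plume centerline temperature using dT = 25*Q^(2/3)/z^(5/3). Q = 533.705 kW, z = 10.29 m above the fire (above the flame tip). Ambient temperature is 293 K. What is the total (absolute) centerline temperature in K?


Q^(2/3) = 65.796
z^(5/3) = 48.681
dT = 25 * 65.796 / 48.681 = 33.790 K
T = 293 + 33.790 = 326.79 K

326.79 K


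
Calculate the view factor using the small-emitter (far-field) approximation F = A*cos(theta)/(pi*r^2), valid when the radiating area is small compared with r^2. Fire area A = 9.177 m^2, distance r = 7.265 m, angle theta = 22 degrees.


cos(22 deg) = 0.92718
pi*r^2 = 165.81
F = 9.177 * 0.92718 / 165.81 = 0.051315

0.051315


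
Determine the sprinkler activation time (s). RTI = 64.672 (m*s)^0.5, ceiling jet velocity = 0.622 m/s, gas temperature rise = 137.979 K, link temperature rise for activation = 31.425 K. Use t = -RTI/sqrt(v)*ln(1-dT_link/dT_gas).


dT_link/dT_gas = 0.22775
ln(1 - 0.22775) = -0.25845
t = -64.672 / sqrt(0.622) * -0.25845 = 21.193 s

21.193 s


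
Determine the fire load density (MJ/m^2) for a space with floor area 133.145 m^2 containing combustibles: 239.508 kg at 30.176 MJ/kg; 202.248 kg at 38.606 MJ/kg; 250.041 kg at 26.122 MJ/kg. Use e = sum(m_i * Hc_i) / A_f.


Total energy = 239.508*30.176 + 202.248*38.606 + 250.041*26.122
= 7227.393 + 7807.986 + 6531.571
= 21566.95 MJ
e = 21566.95 / 133.145 = 161.98 MJ/m^2

161.98 MJ/m^2


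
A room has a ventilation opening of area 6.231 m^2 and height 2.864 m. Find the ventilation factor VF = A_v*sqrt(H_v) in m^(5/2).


sqrt(H_v) = 1.6923
VF = 6.231 * 1.6923 = 10.545 m^(5/2)

10.545 m^(5/2)


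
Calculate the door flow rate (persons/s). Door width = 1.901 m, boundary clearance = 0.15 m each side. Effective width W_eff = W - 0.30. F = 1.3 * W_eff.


W_eff = 1.901 - 0.30 = 1.601 m
F = 1.3 * 1.601 = 2.0813 persons/s

2.0813 persons/s


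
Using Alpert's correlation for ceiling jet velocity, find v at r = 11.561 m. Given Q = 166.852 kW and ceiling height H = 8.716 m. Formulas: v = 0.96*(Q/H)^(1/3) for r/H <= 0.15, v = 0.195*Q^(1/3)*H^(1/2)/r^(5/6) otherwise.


r/H = 11.561 / 8.716 = 1.3264
r/H > 0.15, so v = 0.195*Q^(1/3)*H^(1/2)/r^(5/6)
Q^(1/3) = 5.5053
H^(1/2) = 2.9523
r^(5/6) = 7.6883
v = 0.195 * 5.5053 * 2.9523 / 7.6883 = 0.41223 m/s

0.41223 m/s


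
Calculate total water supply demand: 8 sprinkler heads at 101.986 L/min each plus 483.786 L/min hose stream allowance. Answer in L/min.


Sprinkler demand = 8 * 101.986 = 815.888 L/min
Total = 815.888 + 483.786 = 1299.674 L/min

1299.674 L/min


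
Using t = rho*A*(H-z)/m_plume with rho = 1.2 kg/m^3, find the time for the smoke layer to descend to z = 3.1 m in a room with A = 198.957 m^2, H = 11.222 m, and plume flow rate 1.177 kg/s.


H - z = 8.122 m
t = 1.2 * 198.957 * 8.122 / 1.177 = 1647.5 s

1647.5 s


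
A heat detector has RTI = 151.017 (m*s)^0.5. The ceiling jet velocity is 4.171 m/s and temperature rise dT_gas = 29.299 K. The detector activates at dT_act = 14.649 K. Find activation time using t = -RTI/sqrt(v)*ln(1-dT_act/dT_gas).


dT_act/dT_gas = 0.49998
ln(1 - 0.49998) = -0.69311
t = -151.017 / sqrt(4.171) * -0.69311 = 51.252 s

51.252 s


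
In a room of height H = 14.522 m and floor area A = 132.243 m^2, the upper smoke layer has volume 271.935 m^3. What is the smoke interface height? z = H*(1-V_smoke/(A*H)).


V/(A*H) = 0.14160
1 - 0.14160 = 0.85840
z = 14.522 * 0.85840 = 12.466 m

12.466 m


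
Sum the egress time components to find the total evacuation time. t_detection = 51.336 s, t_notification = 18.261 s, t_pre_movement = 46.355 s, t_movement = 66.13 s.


Total = 51.336 + 18.261 + 46.355 + 66.13 = 182.082 s

182.082 s


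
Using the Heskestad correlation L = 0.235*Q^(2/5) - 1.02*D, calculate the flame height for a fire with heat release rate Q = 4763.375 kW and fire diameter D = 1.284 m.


Q^(2/5) = 29.591
0.235 * Q^(2/5) = 6.9540
1.02 * D = 1.3097
L = 5.6443 m

5.6443 m


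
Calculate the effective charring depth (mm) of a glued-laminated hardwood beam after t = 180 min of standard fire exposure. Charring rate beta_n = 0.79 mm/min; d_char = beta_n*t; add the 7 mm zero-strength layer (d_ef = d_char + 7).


d_char = 0.79 * 180 = 142.2 mm
d_ef = 142.2 + 1.0*7 = 149.2 mm

149.2 mm


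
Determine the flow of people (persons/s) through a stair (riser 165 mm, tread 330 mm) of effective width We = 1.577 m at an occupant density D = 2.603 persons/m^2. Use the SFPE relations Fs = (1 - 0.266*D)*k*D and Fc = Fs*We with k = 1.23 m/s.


1 - 0.266*D = 1 - 0.266*2.603 = 0.30760
Fs = 0.30760 * 1.23 * 2.603 = 0.98485 persons/(s*m)
Fc = 0.98485 * 1.577 = 1.5531 persons/s

1.5531 persons/s


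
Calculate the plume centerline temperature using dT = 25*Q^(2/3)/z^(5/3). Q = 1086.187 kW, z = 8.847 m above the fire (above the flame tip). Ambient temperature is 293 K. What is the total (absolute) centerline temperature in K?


Q^(2/3) = 105.67
z^(5/3) = 37.844
dT = 25 * 105.67 / 37.844 = 69.804 K
T = 293 + 69.804 = 362.80 K

362.80 K


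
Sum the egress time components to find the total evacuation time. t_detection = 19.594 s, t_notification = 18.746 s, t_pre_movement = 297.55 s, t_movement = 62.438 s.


Total = 19.594 + 18.746 + 297.55 + 62.438 = 398.328 s

398.328 s


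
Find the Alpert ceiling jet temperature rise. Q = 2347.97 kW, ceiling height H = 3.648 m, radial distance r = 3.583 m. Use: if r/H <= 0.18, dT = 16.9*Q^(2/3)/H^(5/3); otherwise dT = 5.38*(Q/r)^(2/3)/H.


r/H = 3.583 / 3.648 = 0.98218
r/H > 0.18, so dT = 5.38*(Q/r)^(2/3)/H
Q/r = 655.31
(Q/r)^(2/3) = 75.445
dT = 5.38 * 75.445 / 3.648 = 111.26 K

111.26 K


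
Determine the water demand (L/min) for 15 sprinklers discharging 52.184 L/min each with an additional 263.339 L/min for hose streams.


Sprinkler demand = 15 * 52.184 = 782.76 L/min
Total = 782.76 + 263.339 = 1046.099 L/min

1046.099 L/min


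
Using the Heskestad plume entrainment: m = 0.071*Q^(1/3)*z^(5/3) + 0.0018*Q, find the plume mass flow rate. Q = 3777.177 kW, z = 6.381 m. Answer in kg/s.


Q^(1/3) = 15.574
z^(5/3) = 21.952
First term = 0.071 * 15.574 * 21.952 = 24.273
Second term = 0.0018 * 3777.177 = 6.7989
m = 31.072 kg/s

31.072 kg/s


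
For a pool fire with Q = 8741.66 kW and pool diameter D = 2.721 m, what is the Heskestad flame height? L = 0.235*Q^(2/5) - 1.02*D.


Q^(2/5) = 37.726
0.235 * Q^(2/5) = 8.8655
1.02 * D = 2.7754
L = 6.0901 m

6.0901 m


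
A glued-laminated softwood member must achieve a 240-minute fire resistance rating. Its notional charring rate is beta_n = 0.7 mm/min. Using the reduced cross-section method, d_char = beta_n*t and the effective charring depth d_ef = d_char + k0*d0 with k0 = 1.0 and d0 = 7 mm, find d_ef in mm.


d_char = 0.7 * 240 = 168 mm
d_ef = 168 + 1.0*7 = 175 mm

175 mm


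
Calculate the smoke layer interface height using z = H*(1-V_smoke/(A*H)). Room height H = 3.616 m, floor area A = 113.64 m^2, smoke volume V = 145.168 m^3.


V/(A*H) = 0.35327
1 - 0.35327 = 0.64673
z = 3.616 * 0.64673 = 2.3386 m

2.3386 m


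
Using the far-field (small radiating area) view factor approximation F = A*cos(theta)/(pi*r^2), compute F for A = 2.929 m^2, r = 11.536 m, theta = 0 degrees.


cos(0 deg) = 1
pi*r^2 = 418.08
F = 2.929 * 1 / 418.08 = 0.0070058

0.0070058


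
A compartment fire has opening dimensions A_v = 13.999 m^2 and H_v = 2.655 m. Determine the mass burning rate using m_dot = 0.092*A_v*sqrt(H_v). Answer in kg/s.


sqrt(H_v) = 1.6294
m_dot = 0.092 * 13.999 * 1.6294 = 2.0985 kg/s

2.0985 kg/s


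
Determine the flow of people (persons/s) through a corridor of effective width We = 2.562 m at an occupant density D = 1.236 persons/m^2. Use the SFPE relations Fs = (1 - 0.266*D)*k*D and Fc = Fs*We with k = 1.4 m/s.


1 - 0.266*D = 1 - 0.266*1.236 = 0.67122
Fs = 0.67122 * 1.4 * 1.236 = 1.1615 persons/(s*m)
Fc = 1.1615 * 2.562 = 2.9757 persons/s

2.9757 persons/s


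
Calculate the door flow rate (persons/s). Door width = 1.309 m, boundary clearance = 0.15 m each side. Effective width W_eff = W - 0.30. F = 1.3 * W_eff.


W_eff = 1.309 - 0.30 = 1.009 m
F = 1.3 * 1.009 = 1.3117 persons/s

1.3117 persons/s


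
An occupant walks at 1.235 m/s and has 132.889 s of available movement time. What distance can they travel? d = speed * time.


d = 1.235 * 132.889 = 164.12 m

164.12 m


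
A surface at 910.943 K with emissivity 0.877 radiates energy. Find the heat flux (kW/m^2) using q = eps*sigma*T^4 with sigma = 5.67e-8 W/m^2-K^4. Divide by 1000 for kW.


T^4 = 6.8860e+11
q = 0.877 * 5.67e-8 * 6.8860e+11 / 1000 = 34.241 kW/m^2

34.241 kW/m^2


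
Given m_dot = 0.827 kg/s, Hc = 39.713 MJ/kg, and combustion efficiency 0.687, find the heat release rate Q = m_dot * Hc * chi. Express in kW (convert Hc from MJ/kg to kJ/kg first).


Hc = 39.713 MJ/kg = 39.713 * 1000 kJ/kg = 39713 kJ/kg
Q = 0.827 kg/s * 39713 kJ/kg * 0.687 = 22563 kW

22563 kW


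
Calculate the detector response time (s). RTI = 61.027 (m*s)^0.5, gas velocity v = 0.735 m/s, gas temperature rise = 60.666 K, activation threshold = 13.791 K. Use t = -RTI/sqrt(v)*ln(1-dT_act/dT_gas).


dT_act/dT_gas = 0.22733
ln(1 - 0.22733) = -0.25790
t = -61.027 / sqrt(0.735) * -0.25790 = 18.358 s

18.358 s


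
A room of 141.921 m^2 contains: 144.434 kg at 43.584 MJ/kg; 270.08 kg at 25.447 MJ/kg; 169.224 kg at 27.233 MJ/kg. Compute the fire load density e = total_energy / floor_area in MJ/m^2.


Total energy = 144.434*43.584 + 270.08*25.447 + 169.224*27.233
= 6295.011 + 6872.726 + 4608.477
= 17776.21 MJ
e = 17776.21 / 141.921 = 125.25 MJ/m^2

125.25 MJ/m^2


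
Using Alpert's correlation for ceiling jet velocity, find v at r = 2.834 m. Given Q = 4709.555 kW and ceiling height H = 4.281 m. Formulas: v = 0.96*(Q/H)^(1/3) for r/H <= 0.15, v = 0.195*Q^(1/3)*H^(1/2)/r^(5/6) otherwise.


r/H = 2.834 / 4.281 = 0.66199
r/H > 0.15, so v = 0.195*Q^(1/3)*H^(1/2)/r^(5/6)
Q^(1/3) = 16.762
H^(1/2) = 2.0691
r^(5/6) = 2.3823
v = 0.195 * 16.762 * 2.0691 / 2.3823 = 2.8388 m/s

2.8388 m/s


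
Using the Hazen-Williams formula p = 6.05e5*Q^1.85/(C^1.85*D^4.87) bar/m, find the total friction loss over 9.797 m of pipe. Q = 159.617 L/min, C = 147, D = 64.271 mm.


Q^1.85 = 11904
C^1.85 = 10222
D^4.87 = 6.3831e+08
p/m = 0.0011038 bar/m
p_total = 0.0011038 * 9.797 = 0.010814 bar

0.010814 bar


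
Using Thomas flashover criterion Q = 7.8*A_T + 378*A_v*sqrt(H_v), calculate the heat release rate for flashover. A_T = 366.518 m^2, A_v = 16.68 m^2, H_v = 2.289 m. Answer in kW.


7.8*A_T = 2858.8
sqrt(H_v) = 1.5129
378*A_v*sqrt(H_v) = 9539.2
Q = 2858.8 + 9539.2 = 12398 kW

12398 kW


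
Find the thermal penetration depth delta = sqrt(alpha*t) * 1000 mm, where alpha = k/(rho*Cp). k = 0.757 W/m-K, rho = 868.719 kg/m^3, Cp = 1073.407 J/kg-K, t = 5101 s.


alpha = 0.757 / (868.719 * 1073.407) = 8.1181e-07 m^2/s
alpha * t = 0.0041410
delta = sqrt(0.0041410) * 1000 = 64.351 mm

64.351 mm


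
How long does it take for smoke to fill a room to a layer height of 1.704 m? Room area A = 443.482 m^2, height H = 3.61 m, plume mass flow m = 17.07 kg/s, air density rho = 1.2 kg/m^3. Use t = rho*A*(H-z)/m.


H - z = 1.906 m
t = 1.2 * 443.482 * 1.906 / 17.07 = 59.422 s

59.422 s


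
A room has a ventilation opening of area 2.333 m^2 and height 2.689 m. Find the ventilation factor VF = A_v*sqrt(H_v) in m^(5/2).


sqrt(H_v) = 1.6398
VF = 2.333 * 1.6398 = 3.8257 m^(5/2)

3.8257 m^(5/2)


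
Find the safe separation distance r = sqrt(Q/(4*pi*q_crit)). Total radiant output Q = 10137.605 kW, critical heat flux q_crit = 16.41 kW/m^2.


4*pi*q_crit = 206.21
Q/(4*pi*q_crit) = 49.161
r = sqrt(49.161) = 7.0115 m

7.0115 m


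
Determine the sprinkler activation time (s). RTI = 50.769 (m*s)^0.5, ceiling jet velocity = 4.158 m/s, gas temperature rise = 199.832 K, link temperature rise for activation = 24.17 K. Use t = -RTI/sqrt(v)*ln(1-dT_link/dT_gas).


dT_link/dT_gas = 0.12095
ln(1 - 0.12095) = -0.12892
t = -50.769 / sqrt(4.158) * -0.12892 = 3.2097 s

3.2097 s


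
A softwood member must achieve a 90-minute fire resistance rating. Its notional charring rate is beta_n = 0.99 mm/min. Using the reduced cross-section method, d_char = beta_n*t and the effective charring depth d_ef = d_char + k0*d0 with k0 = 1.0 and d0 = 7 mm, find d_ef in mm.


d_char = 0.99 * 90 = 89.1 mm
d_ef = 89.1 + 1.0*7 = 96.1 mm

96.1 mm


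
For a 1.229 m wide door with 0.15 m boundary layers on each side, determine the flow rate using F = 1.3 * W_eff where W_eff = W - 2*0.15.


W_eff = 1.229 - 0.30 = 0.929 m
F = 1.3 * 0.929 = 1.2077 persons/s

1.2077 persons/s


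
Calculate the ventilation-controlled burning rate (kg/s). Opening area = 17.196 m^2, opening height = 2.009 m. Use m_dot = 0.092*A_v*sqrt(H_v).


sqrt(H_v) = 1.4174
m_dot = 0.092 * 17.196 * 1.4174 = 2.2424 kg/s

2.2424 kg/s


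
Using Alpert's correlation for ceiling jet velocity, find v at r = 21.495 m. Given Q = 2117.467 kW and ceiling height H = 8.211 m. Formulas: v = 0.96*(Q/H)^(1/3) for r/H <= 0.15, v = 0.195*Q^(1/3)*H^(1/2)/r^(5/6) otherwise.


r/H = 21.495 / 8.211 = 2.6178
r/H > 0.15, so v = 0.195*Q^(1/3)*H^(1/2)/r^(5/6)
Q^(1/3) = 12.841
H^(1/2) = 2.8655
r^(5/6) = 12.891
v = 0.195 * 12.841 * 2.8655 / 12.891 = 0.55662 m/s

0.55662 m/s


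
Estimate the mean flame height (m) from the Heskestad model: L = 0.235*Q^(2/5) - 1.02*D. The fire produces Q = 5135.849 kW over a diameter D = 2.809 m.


Q^(2/5) = 30.496
0.235 * Q^(2/5) = 7.1666
1.02 * D = 2.8652
L = 4.3014 m

4.3014 m


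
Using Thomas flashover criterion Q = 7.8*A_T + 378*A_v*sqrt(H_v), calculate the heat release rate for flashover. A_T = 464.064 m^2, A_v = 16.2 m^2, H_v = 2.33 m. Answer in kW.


7.8*A_T = 3619.7
sqrt(H_v) = 1.5264
378*A_v*sqrt(H_v) = 9347.3
Q = 3619.7 + 9347.3 = 12967 kW

12967 kW


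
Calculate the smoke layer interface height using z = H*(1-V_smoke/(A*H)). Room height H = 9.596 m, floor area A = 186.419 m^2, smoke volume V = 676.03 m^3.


V/(A*H) = 0.37791
1 - 0.37791 = 0.62209
z = 9.596 * 0.62209 = 5.9696 m

5.9696 m


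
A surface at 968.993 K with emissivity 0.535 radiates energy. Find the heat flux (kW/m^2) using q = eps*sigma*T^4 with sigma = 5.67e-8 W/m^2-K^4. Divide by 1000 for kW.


T^4 = 8.8162e+11
q = 0.535 * 5.67e-8 * 8.8162e+11 / 1000 = 26.744 kW/m^2

26.744 kW/m^2


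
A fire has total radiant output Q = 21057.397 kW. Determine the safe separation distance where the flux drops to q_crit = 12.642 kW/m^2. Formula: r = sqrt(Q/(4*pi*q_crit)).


4*pi*q_crit = 158.86
Q/(4*pi*q_crit) = 132.55
r = sqrt(132.55) = 11.513 m

11.513 m


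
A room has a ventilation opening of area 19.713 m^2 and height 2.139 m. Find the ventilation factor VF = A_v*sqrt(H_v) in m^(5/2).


sqrt(H_v) = 1.4625
VF = 19.713 * 1.4625 = 28.831 m^(5/2)

28.831 m^(5/2)


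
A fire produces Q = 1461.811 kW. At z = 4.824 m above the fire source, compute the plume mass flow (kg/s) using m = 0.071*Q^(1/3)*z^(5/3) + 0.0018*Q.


Q^(1/3) = 11.349
z^(5/3) = 13.772
First term = 0.071 * 11.349 * 13.772 = 11.098
Second term = 0.0018 * 1461.811 = 2.6313
m = 13.729 kg/s

13.729 kg/s


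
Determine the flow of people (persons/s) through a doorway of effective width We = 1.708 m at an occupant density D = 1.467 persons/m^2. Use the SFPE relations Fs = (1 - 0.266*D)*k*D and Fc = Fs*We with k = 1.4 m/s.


1 - 0.266*D = 1 - 0.266*1.467 = 0.60978
Fs = 0.60978 * 1.4 * 1.467 = 1.2524 persons/(s*m)
Fc = 1.2524 * 1.708 = 2.1390 persons/s

2.1390 persons/s


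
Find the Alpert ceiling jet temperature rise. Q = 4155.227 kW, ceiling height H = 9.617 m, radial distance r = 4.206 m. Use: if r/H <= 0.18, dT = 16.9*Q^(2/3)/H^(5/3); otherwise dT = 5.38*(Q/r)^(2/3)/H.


r/H = 4.206 / 9.617 = 0.43735
r/H > 0.18, so dT = 5.38*(Q/r)^(2/3)/H
Q/r = 987.93
(Q/r)^(2/3) = 99.194
dT = 5.38 * 99.194 / 9.617 = 55.491 K

55.491 K


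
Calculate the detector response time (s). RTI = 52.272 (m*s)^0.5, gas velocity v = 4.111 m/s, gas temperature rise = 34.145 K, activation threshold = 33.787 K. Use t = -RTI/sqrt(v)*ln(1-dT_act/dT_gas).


dT_act/dT_gas = 0.98952
ln(1 - 0.98952) = -4.5578
t = -52.272 / sqrt(4.111) * -4.5578 = 117.50 s

117.50 s


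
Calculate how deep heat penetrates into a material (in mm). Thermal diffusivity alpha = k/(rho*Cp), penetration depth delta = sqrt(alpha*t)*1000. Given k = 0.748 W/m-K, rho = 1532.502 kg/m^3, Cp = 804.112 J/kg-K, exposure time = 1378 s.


alpha = 0.748 / (1532.502 * 804.112) = 6.0699e-07 m^2/s
alpha * t = 0.00083644
delta = sqrt(0.00083644) * 1000 = 28.921 mm

28.921 mm


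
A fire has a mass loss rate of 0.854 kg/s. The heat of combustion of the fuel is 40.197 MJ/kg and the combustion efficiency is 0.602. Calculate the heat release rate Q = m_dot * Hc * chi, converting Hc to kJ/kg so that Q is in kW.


Hc = 40.197 MJ/kg = 40.197 * 1000 kJ/kg = 40197 kJ/kg
Q = 0.854 kg/s * 40197 kJ/kg * 0.602 = 20666 kW

20666 kW


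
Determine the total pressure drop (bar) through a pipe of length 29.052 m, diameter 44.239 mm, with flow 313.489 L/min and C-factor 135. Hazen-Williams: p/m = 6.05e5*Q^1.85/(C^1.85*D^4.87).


Q^1.85 = 41496
C^1.85 = 8732.1
D^4.87 = 1.0353e+08
p/m = 0.027770 bar/m
p_total = 0.027770 * 29.052 = 0.80678 bar

0.80678 bar


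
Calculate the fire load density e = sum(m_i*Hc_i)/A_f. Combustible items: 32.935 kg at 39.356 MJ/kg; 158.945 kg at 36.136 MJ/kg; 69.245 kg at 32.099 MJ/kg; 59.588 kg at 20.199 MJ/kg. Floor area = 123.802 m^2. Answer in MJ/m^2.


Total energy = 32.935*39.356 + 158.945*36.136 + 69.245*32.099 + 59.588*20.199
= 1296.190 + 5743.637 + 2222.695 + 1203.618
= 10466.14 MJ
e = 10466.14 / 123.802 = 84.539 MJ/m^2

84.539 MJ/m^2


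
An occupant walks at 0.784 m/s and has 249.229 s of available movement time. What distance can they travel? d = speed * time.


d = 0.784 * 249.229 = 195.40 m

195.40 m


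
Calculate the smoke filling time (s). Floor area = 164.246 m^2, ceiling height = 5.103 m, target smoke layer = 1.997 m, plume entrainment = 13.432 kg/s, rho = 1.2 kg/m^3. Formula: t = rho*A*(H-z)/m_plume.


H - z = 3.106 m
t = 1.2 * 164.246 * 3.106 / 13.432 = 45.576 s

45.576 s


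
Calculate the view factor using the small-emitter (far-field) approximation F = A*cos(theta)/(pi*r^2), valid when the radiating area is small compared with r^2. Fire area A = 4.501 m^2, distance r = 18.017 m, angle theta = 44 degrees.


cos(44 deg) = 0.71934
pi*r^2 = 1019.8
F = 4.501 * 0.71934 / 1019.8 = 0.0031749

0.0031749


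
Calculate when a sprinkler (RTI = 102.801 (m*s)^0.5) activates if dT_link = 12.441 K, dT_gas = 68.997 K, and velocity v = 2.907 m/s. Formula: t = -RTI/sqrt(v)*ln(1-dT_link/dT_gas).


dT_link/dT_gas = 0.18031
ln(1 - 0.18031) = -0.19883
t = -102.801 / sqrt(2.907) * -0.19883 = 11.988 s

11.988 s


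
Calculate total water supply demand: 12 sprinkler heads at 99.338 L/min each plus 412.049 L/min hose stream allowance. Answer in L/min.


Sprinkler demand = 12 * 99.338 = 1192.056 L/min
Total = 1192.056 + 412.049 = 1604.105 L/min

1604.105 L/min


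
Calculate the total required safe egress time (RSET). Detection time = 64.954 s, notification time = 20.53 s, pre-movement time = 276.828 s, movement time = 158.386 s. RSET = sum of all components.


Total = 64.954 + 20.53 + 276.828 + 158.386 = 520.698 s

520.698 s


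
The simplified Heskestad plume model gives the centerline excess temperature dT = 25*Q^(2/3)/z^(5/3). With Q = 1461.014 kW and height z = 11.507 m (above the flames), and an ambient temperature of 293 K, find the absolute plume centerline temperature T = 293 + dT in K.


Q^(2/3) = 128.76
z^(5/3) = 58.650
dT = 25 * 128.76 / 58.650 = 54.883 K
T = 293 + 54.883 = 347.88 K

347.88 K


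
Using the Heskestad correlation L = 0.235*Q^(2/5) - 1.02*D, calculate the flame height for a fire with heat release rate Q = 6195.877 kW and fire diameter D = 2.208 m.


Q^(2/5) = 32.873
0.235 * Q^(2/5) = 7.7252
1.02 * D = 2.2522
L = 5.4730 m

5.4730 m


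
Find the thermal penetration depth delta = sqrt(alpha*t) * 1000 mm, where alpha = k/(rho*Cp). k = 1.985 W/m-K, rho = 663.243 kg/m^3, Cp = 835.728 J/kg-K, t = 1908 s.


alpha = 1.985 / (663.243 * 835.728) = 3.5812e-06 m^2/s
alpha * t = 0.0068328
delta = sqrt(0.0068328) * 1000 = 82.661 mm

82.661 mm


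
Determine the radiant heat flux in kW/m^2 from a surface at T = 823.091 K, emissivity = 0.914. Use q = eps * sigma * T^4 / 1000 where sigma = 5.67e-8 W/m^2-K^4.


T^4 = 4.5898e+11
q = 0.914 * 5.67e-8 * 4.5898e+11 / 1000 = 23.786 kW/m^2

23.786 kW/m^2


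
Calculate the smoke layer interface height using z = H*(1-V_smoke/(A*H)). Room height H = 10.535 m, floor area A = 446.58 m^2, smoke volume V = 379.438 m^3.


V/(A*H) = 0.080650
1 - 0.080650 = 0.91935
z = 10.535 * 0.91935 = 9.6853 m

9.6853 m


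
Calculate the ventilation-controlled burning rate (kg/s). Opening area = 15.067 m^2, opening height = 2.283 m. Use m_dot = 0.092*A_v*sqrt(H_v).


sqrt(H_v) = 1.5110
m_dot = 0.092 * 15.067 * 1.5110 = 2.0944 kg/s

2.0944 kg/s


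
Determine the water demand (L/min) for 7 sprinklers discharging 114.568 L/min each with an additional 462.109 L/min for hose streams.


Sprinkler demand = 7 * 114.568 = 801.976 L/min
Total = 801.976 + 462.109 = 1264.085 L/min

1264.085 L/min


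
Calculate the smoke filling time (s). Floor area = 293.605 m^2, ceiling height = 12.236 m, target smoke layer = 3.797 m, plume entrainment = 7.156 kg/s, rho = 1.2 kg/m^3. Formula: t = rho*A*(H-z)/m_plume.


H - z = 8.439 m
t = 1.2 * 293.605 * 8.439 / 7.156 = 415.49 s

415.49 s


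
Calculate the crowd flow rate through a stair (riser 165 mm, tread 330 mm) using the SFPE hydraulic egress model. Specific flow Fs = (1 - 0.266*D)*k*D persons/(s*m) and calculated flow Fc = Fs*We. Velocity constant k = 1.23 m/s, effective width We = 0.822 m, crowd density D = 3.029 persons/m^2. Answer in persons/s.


1 - 0.266*D = 1 - 0.266*3.029 = 0.19429
Fs = 0.19429 * 1.23 * 3.029 = 0.72385 persons/(s*m)
Fc = 0.72385 * 0.822 = 0.59500 persons/s

0.59500 persons/s


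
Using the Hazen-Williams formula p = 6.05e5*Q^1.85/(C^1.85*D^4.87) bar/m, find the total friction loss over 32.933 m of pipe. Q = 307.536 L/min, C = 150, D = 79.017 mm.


Q^1.85 = 40050
C^1.85 = 10611
D^4.87 = 1.7454e+09
p/m = 0.0013083 bar/m
p_total = 0.0013083 * 32.933 = 0.043085 bar

0.043085 bar


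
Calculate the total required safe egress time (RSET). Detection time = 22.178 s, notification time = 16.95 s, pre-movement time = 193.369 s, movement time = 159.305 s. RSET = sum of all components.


Total = 22.178 + 16.95 + 193.369 + 159.305 = 391.802 s

391.802 s


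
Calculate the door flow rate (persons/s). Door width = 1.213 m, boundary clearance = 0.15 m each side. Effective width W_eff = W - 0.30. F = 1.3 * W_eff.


W_eff = 1.213 - 0.30 = 0.913 m
F = 1.3 * 0.913 = 1.1869 persons/s

1.1869 persons/s


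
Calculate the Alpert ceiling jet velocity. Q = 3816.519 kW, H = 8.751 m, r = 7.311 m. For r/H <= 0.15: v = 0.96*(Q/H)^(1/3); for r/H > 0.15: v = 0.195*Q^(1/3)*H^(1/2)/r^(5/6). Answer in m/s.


r/H = 7.311 / 8.751 = 0.83545
r/H > 0.15, so v = 0.195*Q^(1/3)*H^(1/2)/r^(5/6)
Q^(1/3) = 15.627
H^(1/2) = 2.9582
r^(5/6) = 5.2478
v = 0.195 * 15.627 * 2.9582 / 5.2478 = 1.7178 m/s

1.7178 m/s


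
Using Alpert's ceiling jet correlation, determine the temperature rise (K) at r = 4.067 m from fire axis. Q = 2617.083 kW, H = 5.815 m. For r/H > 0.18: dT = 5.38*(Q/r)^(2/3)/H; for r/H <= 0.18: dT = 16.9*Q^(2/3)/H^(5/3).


r/H = 4.067 / 5.815 = 0.69940
r/H > 0.18, so dT = 5.38*(Q/r)^(2/3)/H
Q/r = 643.49
(Q/r)^(2/3) = 74.535
dT = 5.38 * 74.535 / 5.815 = 68.960 K

68.960 K


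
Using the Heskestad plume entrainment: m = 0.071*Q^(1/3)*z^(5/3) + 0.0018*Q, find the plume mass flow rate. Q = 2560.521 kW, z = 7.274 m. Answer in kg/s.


Q^(1/3) = 13.681
z^(5/3) = 27.308
First term = 0.071 * 13.681 * 27.308 = 26.525
Second term = 0.0018 * 2560.521 = 4.6089
m = 31.134 kg/s

31.134 kg/s


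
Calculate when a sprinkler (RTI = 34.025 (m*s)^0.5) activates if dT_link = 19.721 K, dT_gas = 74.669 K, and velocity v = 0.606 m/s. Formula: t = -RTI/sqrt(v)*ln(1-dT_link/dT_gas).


dT_link/dT_gas = 0.26411
ln(1 - 0.26411) = -0.30668
t = -34.025 / sqrt(0.606) * -0.30668 = 13.404 s

13.404 s


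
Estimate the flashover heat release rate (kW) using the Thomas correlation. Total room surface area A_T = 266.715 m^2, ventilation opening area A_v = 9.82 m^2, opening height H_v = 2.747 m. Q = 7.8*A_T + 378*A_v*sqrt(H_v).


7.8*A_T = 2080.377
sqrt(H_v) = 1.6574
378*A_v*sqrt(H_v) = 6152.2
Q = 2080.377 + 6152.2 = 8232.6 kW

8232.6 kW


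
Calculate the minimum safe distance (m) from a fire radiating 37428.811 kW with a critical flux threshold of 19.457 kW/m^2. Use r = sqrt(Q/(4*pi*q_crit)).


4*pi*q_crit = 244.50
Q/(4*pi*q_crit) = 153.08
r = sqrt(153.08) = 12.373 m

12.373 m


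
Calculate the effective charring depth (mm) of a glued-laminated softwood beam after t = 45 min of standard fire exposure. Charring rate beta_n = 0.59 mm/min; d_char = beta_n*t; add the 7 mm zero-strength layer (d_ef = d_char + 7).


d_char = 0.59 * 45 = 26.55 mm
d_ef = 26.55 + 1.0*7 = 33.55 mm

33.55 mm


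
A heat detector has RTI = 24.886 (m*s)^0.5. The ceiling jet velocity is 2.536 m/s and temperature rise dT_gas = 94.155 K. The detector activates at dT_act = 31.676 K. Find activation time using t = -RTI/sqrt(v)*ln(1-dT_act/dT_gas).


dT_act/dT_gas = 0.33642
ln(1 - 0.33642) = -0.41011
t = -24.886 / sqrt(2.536) * -0.41011 = 6.4089 s

6.4089 s


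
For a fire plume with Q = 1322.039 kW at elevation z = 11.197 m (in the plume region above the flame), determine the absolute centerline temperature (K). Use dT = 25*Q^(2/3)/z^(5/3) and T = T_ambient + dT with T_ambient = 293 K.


Q^(2/3) = 120.46
z^(5/3) = 56.041
dT = 25 * 120.46 / 56.041 = 53.736 K
T = 293 + 53.736 = 346.74 K

346.74 K


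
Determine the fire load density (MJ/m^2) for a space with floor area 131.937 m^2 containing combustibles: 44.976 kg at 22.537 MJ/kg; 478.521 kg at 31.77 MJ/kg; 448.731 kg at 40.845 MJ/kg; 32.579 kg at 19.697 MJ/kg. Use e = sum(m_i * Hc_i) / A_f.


Total energy = 44.976*22.537 + 478.521*31.77 + 448.731*40.845 + 32.579*19.697
= 1013.624 + 15202.61 + 18328.42 + 641.7086
= 35186.36 MJ
e = 35186.36 / 131.937 = 266.69 MJ/m^2

266.69 MJ/m^2


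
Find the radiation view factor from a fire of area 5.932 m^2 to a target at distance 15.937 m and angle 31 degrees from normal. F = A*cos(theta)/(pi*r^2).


cos(31 deg) = 0.85717
pi*r^2 = 797.93
F = 5.932 * 0.85717 / 797.93 = 0.0063724

0.0063724


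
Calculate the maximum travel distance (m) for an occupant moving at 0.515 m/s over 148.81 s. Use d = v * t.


d = 0.515 * 148.81 = 76.637 m

76.637 m


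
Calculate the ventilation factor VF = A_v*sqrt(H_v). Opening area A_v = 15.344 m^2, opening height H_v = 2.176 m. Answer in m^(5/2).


sqrt(H_v) = 1.4751
VF = 15.344 * 1.4751 = 22.634 m^(5/2)

22.634 m^(5/2)


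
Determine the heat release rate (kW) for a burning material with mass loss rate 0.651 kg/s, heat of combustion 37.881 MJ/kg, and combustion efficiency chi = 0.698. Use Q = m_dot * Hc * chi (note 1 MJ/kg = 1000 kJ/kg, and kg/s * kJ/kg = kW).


Hc = 37.881 MJ/kg = 37.881 * 1000 kJ/kg = 37881 kJ/kg
Q = 0.651 kg/s * 37881 kJ/kg * 0.698 = 17213 kW

17213 kW


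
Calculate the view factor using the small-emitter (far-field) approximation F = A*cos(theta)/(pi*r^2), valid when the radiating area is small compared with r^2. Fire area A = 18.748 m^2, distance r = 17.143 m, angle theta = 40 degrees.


cos(40 deg) = 0.76604
pi*r^2 = 923.26
F = 18.748 * 0.76604 / 923.26 = 0.015556

0.015556


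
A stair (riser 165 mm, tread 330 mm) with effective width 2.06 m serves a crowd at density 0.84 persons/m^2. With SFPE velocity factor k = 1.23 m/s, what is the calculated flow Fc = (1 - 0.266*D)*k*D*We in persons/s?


1 - 0.266*D = 1 - 0.266*0.84 = 0.77656
Fs = 0.77656 * 1.23 * 0.84 = 0.80234 persons/(s*m)
Fc = 0.80234 * 2.06 = 1.6528 persons/s

1.6528 persons/s


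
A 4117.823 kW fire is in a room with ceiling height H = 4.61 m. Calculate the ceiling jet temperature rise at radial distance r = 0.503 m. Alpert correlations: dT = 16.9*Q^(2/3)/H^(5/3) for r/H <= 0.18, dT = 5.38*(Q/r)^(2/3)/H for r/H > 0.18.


r/H = 0.503 / 4.61 = 0.10911
r/H <= 0.18, so dT = 16.9*Q^(2/3)/H^(5/3)
Q^(2/3) = 256.91
H^(5/3) = 12.769
dT = 16.9 * 256.91 / 12.769 = 340.01 K

340.01 K


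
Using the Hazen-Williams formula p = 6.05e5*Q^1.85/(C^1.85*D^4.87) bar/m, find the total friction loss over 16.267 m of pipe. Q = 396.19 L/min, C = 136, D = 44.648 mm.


Q^1.85 = 63991
C^1.85 = 8852.1
D^4.87 = 1.0828e+08
p/m = 0.040392 bar/m
p_total = 0.040392 * 16.267 = 0.65705 bar

0.65705 bar


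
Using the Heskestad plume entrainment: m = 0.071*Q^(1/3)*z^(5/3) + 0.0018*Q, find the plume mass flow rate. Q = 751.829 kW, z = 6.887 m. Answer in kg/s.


Q^(1/3) = 9.0930
z^(5/3) = 24.930
First term = 0.071 * 9.0930 * 24.930 = 16.095
Second term = 0.0018 * 751.829 = 1.3533
m = 17.448 kg/s

17.448 kg/s


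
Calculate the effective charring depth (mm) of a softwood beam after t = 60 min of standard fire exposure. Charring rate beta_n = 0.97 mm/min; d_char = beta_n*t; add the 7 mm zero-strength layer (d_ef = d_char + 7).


d_char = 0.97 * 60 = 58.2 mm
d_ef = 58.2 + 1.0*7 = 65.2 mm

65.2 mm


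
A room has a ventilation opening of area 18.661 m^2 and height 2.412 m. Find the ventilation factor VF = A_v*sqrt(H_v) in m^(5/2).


sqrt(H_v) = 1.5531
VF = 18.661 * 1.5531 = 28.982 m^(5/2)

28.982 m^(5/2)


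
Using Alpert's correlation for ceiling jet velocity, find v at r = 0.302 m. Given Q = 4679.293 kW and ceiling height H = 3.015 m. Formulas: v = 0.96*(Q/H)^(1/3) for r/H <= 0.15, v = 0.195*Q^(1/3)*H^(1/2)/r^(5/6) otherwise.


r/H = 0.302 / 3.015 = 0.10017
r/H <= 0.15, so v = 0.96*(Q/H)^(1/3)
Q/H = 1552.0
(Q/H)^(1/3) = 11.578
v = 0.96 * 11.578 = 11.115 m/s

11.115 m/s


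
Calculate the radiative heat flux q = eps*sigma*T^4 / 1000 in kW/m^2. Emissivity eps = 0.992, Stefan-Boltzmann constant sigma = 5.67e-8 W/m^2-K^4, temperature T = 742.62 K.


T^4 = 3.0414e+11
q = 0.992 * 5.67e-8 * 3.0414e+11 / 1000 = 17.107 kW/m^2

17.107 kW/m^2


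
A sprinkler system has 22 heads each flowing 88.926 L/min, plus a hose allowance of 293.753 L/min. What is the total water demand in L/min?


Sprinkler demand = 22 * 88.926 = 1956.372 L/min
Total = 1956.372 + 293.753 = 2250.125 L/min

2250.125 L/min


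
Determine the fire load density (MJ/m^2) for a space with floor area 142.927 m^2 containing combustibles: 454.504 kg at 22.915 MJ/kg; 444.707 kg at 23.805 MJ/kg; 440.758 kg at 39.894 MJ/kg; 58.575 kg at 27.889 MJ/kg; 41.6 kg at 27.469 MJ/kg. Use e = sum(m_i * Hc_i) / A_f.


Total energy = 454.504*22.915 + 444.707*23.805 + 440.758*39.894 + 58.575*27.889 + 41.6*27.469
= 10414.96 + 10586.25 + 17583.60 + 1633.598 + 1142.710
= 41361.12 MJ
e = 41361.12 / 142.927 = 289.39 MJ/m^2

289.39 MJ/m^2


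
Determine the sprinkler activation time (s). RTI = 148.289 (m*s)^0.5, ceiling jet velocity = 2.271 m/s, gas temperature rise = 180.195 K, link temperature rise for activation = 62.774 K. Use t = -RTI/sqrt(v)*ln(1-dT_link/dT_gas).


dT_link/dT_gas = 0.34837
ln(1 - 0.34837) = -0.42827
t = -148.289 / sqrt(2.271) * -0.42827 = 42.143 s

42.143 s


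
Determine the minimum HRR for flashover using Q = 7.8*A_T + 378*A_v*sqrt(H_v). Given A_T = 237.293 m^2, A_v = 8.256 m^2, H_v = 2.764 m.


7.8*A_T = 1850.9
sqrt(H_v) = 1.6625
378*A_v*sqrt(H_v) = 5188.4
Q = 1850.9 + 5188.4 = 7039.3 kW

7039.3 kW


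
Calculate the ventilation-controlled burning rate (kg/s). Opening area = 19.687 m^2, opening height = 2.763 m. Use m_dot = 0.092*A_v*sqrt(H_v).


sqrt(H_v) = 1.6622
m_dot = 0.092 * 19.687 * 1.6622 = 3.0106 kg/s

3.0106 kg/s


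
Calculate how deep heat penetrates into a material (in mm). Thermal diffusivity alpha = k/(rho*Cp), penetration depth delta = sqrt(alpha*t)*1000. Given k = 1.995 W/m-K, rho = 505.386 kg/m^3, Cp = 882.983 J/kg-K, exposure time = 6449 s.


alpha = 1.995 / (505.386 * 882.983) = 4.4706e-06 m^2/s
alpha * t = 0.028831
delta = sqrt(0.028831) * 1000 = 169.80 mm

169.80 mm


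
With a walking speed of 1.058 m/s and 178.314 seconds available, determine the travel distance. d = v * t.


d = 1.058 * 178.314 = 188.66 m

188.66 m


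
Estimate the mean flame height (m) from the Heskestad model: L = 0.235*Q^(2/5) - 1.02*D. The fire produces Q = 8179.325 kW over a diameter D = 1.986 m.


Q^(2/5) = 36.736
0.235 * Q^(2/5) = 8.6329
1.02 * D = 2.0257
L = 6.6071 m

6.6071 m


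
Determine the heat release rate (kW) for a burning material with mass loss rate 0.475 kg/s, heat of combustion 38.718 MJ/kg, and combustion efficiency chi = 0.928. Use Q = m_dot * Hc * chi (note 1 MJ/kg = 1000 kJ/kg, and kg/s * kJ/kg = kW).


Hc = 38.718 MJ/kg = 38.718 * 1000 kJ/kg = 38718 kJ/kg
Q = 0.475 kg/s * 38718 kJ/kg * 0.928 = 17067 kW

17067 kW


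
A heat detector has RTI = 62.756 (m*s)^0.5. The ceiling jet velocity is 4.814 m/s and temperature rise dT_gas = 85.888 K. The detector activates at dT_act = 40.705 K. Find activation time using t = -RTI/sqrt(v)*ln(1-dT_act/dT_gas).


dT_act/dT_gas = 0.47393
ln(1 - 0.47393) = -0.64232
t = -62.756 / sqrt(4.814) * -0.64232 = 18.372 s

18.372 s


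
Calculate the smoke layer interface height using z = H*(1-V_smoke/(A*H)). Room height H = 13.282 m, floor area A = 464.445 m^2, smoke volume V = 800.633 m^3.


V/(A*H) = 0.12979
1 - 0.12979 = 0.87021
z = 13.282 * 0.87021 = 11.558 m

11.558 m


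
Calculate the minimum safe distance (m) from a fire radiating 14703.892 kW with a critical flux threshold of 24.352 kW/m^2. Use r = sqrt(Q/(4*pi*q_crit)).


4*pi*q_crit = 306.02
Q/(4*pi*q_crit) = 48.049
r = sqrt(48.049) = 6.9318 m

6.9318 m


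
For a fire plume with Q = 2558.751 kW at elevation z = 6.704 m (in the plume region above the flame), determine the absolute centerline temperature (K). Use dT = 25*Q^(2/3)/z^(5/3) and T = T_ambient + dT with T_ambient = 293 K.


Q^(2/3) = 187.08
z^(5/3) = 23.835
dT = 25 * 187.08 / 23.835 = 196.22 K
T = 293 + 196.22 = 489.22 K

489.22 K


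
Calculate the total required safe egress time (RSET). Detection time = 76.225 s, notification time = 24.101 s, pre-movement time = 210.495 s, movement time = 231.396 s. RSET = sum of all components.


Total = 76.225 + 24.101 + 210.495 + 231.396 = 542.217 s

542.217 s


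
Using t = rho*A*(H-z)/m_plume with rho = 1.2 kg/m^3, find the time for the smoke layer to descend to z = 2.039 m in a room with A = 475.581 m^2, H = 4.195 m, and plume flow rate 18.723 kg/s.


H - z = 2.156 m
t = 1.2 * 475.581 * 2.156 / 18.723 = 65.717 s

65.717 s


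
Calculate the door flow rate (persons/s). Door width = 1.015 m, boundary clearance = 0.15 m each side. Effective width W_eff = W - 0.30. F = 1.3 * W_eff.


W_eff = 1.015 - 0.30 = 0.715 m
F = 1.3 * 0.715 = 0.92950 persons/s

0.92950 persons/s


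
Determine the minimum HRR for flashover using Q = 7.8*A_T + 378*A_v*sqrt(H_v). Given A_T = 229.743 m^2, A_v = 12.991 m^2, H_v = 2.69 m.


7.8*A_T = 1792.0
sqrt(H_v) = 1.6401
378*A_v*sqrt(H_v) = 8054.0
Q = 1792.0 + 8054.0 = 9846.0 kW

9846.0 kW
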